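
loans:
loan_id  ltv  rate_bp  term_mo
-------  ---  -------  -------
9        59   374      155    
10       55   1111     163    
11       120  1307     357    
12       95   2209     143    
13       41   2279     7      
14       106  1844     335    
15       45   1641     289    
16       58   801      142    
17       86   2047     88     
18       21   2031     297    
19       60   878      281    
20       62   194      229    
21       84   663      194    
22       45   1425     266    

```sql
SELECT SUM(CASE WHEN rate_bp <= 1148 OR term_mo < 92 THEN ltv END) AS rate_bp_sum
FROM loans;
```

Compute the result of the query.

loan_id=9: ✓ → 59
loan_id=10: ✓ → 55
loan_id=11: ✗
loan_id=12: ✗
loan_id=13: ✓ → 41
loan_id=14: ✗
loan_id=15: ✗
loan_id=16: ✓ → 58
loan_id=17: ✓ → 86
loan_id=18: ✗
loan_id=19: ✓ → 60
loan_id=20: ✓ → 62
loan_id=21: ✓ → 84
loan_id=22: ✗
rate_bp_sum = 59 + 55 + 41 + 58 + 86 + 60 + 62 + 84 = 505

505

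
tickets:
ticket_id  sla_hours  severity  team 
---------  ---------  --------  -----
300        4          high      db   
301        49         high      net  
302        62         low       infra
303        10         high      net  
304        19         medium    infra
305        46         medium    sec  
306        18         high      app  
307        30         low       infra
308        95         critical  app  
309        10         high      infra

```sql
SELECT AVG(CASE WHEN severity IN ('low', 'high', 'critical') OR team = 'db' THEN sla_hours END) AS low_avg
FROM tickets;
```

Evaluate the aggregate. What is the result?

ticket_id=300: ✓ → 4
ticket_id=301: ✓ → 49
ticket_id=302: ✓ → 62
ticket_id=303: ✓ → 10
ticket_id=304: ✗
ticket_id=305: ✗
ticket_id=306: ✓ → 18
ticket_id=307: ✓ → 30
ticket_id=308: ✓ → 95
ticket_id=309: ✓ → 10
low_avg = (4 + 49 + 62 + 10 + 18 + 30 + 95 + 10) / 8 = 34.75

34.75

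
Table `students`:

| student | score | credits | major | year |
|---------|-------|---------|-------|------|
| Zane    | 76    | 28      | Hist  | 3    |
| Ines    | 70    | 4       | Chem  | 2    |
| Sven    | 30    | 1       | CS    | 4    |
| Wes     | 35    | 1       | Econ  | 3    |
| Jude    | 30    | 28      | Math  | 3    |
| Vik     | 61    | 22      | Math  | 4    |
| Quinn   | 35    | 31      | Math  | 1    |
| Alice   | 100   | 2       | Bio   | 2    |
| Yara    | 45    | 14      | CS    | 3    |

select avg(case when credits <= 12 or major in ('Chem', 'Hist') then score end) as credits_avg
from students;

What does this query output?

62.2

student=Zane: ✓ → 76
student=Ines: ✓ → 70
student=Sven: ✓ → 30
student=Wes: ✓ → 35
student=Jude: ✗
student=Vik: ✗
student=Quinn: ✗
student=Alice: ✓ → 100
student=Yara: ✗
credits_avg = (76 + 70 + 30 + 35 + 100) / 5 = 62.2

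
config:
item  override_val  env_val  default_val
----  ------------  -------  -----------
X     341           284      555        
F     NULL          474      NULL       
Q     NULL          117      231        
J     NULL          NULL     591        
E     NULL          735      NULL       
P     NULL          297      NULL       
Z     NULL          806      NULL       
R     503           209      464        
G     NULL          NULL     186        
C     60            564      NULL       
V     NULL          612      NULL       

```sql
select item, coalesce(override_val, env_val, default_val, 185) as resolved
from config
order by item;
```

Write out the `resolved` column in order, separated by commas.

item=C: override_val=60 → 60
item=E: override_val=NULL, env_val=735 → 735
item=F: override_val=NULL, env_val=474 → 474
item=G: override_val=NULL, env_val=NULL, default_val=186 → 186
item=J: override_val=NULL, env_val=NULL, default_val=591 → 591
item=P: override_val=NULL, env_val=297 → 297
item=Q: override_val=NULL, env_val=117 → 117
item=R: override_val=503 → 503
item=V: override_val=NULL, env_val=612 → 612
item=X: override_val=341 → 341
item=Z: override_val=NULL, env_val=806 → 806

60, 735, 474, 186, 591, 297, 117, 503, 612, 341, 806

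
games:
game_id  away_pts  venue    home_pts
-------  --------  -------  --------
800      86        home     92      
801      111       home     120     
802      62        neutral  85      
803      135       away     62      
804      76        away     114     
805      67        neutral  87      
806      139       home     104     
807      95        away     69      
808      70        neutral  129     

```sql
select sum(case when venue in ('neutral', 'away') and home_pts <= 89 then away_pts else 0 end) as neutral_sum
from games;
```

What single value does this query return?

game_id=800: ✗
game_id=801: ✗
game_id=802: ✓ → 62
game_id=803: ✓ → 135
game_id=804: ✗
game_id=805: ✓ → 67
game_id=806: ✗
game_id=807: ✓ → 95
game_id=808: ✗
neutral_sum = 62 + 135 + 67 + 95 = 359

359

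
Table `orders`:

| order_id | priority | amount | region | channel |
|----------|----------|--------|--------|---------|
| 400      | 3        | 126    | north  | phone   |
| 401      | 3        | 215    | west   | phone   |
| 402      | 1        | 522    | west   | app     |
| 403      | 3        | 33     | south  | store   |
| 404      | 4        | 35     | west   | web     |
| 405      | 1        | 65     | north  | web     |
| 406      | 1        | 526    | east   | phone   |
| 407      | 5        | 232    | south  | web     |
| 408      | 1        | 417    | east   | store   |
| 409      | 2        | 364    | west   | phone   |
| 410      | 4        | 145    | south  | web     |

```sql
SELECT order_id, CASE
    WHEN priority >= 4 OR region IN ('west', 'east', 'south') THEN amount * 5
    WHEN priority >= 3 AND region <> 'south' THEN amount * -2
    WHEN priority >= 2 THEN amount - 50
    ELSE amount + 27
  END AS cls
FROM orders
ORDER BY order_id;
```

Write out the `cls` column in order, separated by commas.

order_id=400: priority >= 3 AND region <> 'south' → -252
order_id=401: priority >= 4 OR region IN ('west', 'east', 'south') → 1075
order_id=402: priority >= 4 OR region IN ('west', 'east', 'south') → 2610
order_id=403: priority >= 4 OR region IN ('west', 'east', 'south') → 165
order_id=404: priority >= 4 OR region IN ('west', 'east', 'south') → 175
order_id=405: ELSE → 92
order_id=406: priority >= 4 OR region IN ('west', 'east', 'south') → 2630
order_id=407: priority >= 4 OR region IN ('west', 'east', 'south') → 1160
order_id=408: priority >= 4 OR region IN ('west', 'east', 'south') → 2085
order_id=409: priority >= 4 OR region IN ('west', 'east', 'south') → 1820
order_id=410: priority >= 4 OR region IN ('west', 'east', 'south') → 725

-252, 1075, 2610, 165, 175, 92, 2630, 1160, 2085, 1820, 725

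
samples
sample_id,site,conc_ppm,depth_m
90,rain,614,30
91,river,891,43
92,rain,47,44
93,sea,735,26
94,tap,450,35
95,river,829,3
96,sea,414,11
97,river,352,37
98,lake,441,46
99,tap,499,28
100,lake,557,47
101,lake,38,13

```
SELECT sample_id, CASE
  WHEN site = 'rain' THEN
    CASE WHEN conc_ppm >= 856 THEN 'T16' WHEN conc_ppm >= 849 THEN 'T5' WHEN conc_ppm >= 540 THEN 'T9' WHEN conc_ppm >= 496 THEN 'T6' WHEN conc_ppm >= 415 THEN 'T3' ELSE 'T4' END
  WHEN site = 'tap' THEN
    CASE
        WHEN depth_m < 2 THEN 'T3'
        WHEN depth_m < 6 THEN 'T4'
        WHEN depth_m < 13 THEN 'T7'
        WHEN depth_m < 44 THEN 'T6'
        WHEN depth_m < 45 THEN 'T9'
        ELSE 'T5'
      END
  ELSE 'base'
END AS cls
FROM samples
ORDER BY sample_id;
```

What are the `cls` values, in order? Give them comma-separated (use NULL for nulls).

sample_id=90: site='rain' → inner[conc_ppm >= 540] → T9
sample_id=91: site='river' → outer ELSE → base
sample_id=92: site='rain' → inner[ELSE] → T4
sample_id=93: site='sea' → outer ELSE → base
sample_id=94: site='tap' → inner[depth_m < 44] → T6
sample_id=95: site='river' → outer ELSE → base
sample_id=96: site='sea' → outer ELSE → base
sample_id=97: site='river' → outer ELSE → base
sample_id=98: site='lake' → outer ELSE → base
sample_id=99: site='tap' → inner[depth_m < 44] → T6
sample_id=100: site='lake' → outer ELSE → base
sample_id=101: site='lake' → outer ELSE → base

T9, base, T4, base, T6, base, base, base, base, T6, base, base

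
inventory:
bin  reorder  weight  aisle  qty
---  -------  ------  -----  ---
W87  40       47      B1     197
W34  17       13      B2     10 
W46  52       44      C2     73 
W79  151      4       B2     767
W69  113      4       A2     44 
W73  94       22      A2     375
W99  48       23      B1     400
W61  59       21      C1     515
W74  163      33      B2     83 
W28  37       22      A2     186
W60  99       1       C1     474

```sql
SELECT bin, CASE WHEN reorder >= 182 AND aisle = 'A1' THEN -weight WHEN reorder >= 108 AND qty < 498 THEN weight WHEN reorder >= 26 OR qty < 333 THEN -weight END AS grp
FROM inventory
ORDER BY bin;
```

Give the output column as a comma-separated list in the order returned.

bin=W28: reorder >= 26 OR qty < 333 → -22
bin=W34: reorder >= 26 OR qty < 333 → -13
bin=W46: reorder >= 26 OR qty < 333 → -44
bin=W60: reorder >= 26 OR qty < 333 → -1
bin=W61: reorder >= 26 OR qty < 333 → -21
bin=W69: reorder >= 108 AND qty < 498 → 4
bin=W73: reorder >= 26 OR qty < 333 → -22
bin=W74: reorder >= 108 AND qty < 498 → 33
bin=W79: reorder >= 26 OR qty < 333 → -4
bin=W87: reorder >= 26 OR qty < 333 → -47
bin=W99: reorder >= 26 OR qty < 333 → -23

-22, -13, -44, -1, -21, 4, -22, 33, -4, -47, -23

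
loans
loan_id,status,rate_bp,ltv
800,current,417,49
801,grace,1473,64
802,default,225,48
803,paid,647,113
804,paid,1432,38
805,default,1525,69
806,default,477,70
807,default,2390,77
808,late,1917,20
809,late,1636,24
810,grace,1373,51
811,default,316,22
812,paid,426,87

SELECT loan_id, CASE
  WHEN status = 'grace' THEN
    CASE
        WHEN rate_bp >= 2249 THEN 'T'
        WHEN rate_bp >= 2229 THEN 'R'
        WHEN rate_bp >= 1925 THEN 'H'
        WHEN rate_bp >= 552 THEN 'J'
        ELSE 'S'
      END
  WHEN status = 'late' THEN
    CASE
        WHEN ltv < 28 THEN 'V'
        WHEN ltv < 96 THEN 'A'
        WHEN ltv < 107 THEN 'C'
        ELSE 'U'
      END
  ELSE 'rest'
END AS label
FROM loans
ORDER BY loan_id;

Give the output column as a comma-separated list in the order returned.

loan_id=800: status='current' → outer ELSE → rest
loan_id=801: status='grace' → inner[rate_bp >= 552] → J
loan_id=802: status='default' → outer ELSE → rest
loan_id=803: status='paid' → outer ELSE → rest
loan_id=804: status='paid' → outer ELSE → rest
loan_id=805: status='default' → outer ELSE → rest
loan_id=806: status='default' → outer ELSE → rest
loan_id=807: status='default' → outer ELSE → rest
loan_id=808: status='late' → inner[ltv < 28] → V
loan_id=809: status='late' → inner[ltv < 28] → V
loan_id=810: status='grace' → inner[rate_bp >= 552] → J
loan_id=811: status='default' → outer ELSE → rest
loan_id=812: status='paid' → outer ELSE → rest

rest, J, rest, rest, rest, rest, rest, rest, V, V, J, rest, rest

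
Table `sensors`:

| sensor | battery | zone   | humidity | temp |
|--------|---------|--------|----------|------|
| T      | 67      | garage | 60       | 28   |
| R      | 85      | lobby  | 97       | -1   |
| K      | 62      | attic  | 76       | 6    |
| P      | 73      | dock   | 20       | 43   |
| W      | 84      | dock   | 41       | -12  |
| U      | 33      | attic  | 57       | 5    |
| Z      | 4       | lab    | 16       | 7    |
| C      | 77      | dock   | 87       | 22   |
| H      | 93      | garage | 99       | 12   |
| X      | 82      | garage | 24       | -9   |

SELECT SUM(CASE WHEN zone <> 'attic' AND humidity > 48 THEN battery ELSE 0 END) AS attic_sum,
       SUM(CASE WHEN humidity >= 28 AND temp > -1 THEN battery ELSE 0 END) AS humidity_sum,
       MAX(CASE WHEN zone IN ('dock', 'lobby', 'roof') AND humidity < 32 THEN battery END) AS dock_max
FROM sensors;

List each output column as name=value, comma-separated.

attic_sum=322, humidity_sum=332, dock_max=73

[attic_sum: zone <> 'attic' AND humidity > 48]
sensor=T: ✓ → 67
sensor=R: ✓ → 85
sensor=K: ✗
sensor=P: ✗
sensor=W: ✗
sensor=U: ✗
sensor=Z: ✗
sensor=C: ✓ → 77
sensor=H: ✓ → 93
sensor=X: ✗
attic_sum = 67 + 85 + 77 + 93 = 322
—
[humidity_sum: humidity >= 28 AND temp > -1]
sensor=T: ✓ → 67
sensor=R: ✗
sensor=K: ✓ → 62
sensor=P: ✗
sensor=W: ✗
sensor=U: ✓ → 33
sensor=Z: ✗
sensor=C: ✓ → 77
sensor=H: ✓ → 93
sensor=X: ✗
humidity_sum = 67 + 62 + 33 + 77 + 93 = 332
—
[dock_max: zone IN ('dock', 'lobby', 'roof') AND humidity < 32]
sensor=T: ✗
sensor=R: ✗
sensor=K: ✗
sensor=P: ✓ → 73
sensor=W: ✗
sensor=U: ✗
sensor=Z: ✗
sensor=C: ✗
sensor=H: ✗
sensor=X: ✗
dock_max = MAX(73) = 73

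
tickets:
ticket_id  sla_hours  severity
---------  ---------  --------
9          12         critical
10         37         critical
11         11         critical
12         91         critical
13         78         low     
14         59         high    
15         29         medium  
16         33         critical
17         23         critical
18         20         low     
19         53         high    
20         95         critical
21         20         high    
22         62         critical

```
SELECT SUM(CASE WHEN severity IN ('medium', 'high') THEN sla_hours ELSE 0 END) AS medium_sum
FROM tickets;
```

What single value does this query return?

161

ticket_id=9: ✗
ticket_id=10: ✗
ticket_id=11: ✗
ticket_id=12: ✗
ticket_id=13: ✗
ticket_id=14: ✓ → 59
ticket_id=15: ✓ → 29
ticket_id=16: ✗
ticket_id=17: ✗
ticket_id=18: ✗
ticket_id=19: ✓ → 53
ticket_id=20: ✗
ticket_id=21: ✓ → 20
ticket_id=22: ✗
medium_sum = 59 + 29 + 53 + 20 = 161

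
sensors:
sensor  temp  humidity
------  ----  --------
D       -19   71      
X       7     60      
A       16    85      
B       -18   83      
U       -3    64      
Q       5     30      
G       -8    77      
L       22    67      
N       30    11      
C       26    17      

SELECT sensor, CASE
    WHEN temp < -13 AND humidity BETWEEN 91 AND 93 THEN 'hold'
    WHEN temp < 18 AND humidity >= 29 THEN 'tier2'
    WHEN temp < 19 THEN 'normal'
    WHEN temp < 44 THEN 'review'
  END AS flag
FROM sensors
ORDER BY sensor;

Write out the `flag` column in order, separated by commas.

tier2, tier2, review, tier2, tier2, review, review, tier2, tier2, tier2

sensor=A: temp < 18 AND humidity >= 29 → tier2
sensor=B: temp < 18 AND humidity >= 29 → tier2
sensor=C: temp < 44 → review
sensor=D: temp < 18 AND humidity >= 29 → tier2
sensor=G: temp < 18 AND humidity >= 29 → tier2
sensor=L: temp < 44 → review
sensor=N: temp < 44 → review
sensor=Q: temp < 18 AND humidity >= 29 → tier2
sensor=U: temp < 18 AND humidity >= 29 → tier2
sensor=X: temp < 18 AND humidity >= 29 → tier2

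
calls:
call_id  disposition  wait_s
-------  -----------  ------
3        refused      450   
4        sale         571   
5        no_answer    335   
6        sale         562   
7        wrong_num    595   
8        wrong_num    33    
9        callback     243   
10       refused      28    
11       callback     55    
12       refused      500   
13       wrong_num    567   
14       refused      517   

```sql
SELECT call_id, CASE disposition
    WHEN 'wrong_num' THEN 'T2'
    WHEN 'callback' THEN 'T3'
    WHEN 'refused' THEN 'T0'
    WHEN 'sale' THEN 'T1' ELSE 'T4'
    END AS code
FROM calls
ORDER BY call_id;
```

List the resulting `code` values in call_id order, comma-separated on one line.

T0, T1, T4, T1, T2, T2, T3, T0, T3, T0, T2, T0

call_id=3: disposition='refused' → T0
call_id=4: disposition='sale' → T1
call_id=5: ELSE → T4
call_id=6: disposition='sale' → T1
call_id=7: disposition='wrong_num' → T2
call_id=8: disposition='wrong_num' → T2
call_id=9: disposition='callback' → T3
call_id=10: disposition='refused' → T0
call_id=11: disposition='callback' → T3
call_id=12: disposition='refused' → T0
call_id=13: disposition='wrong_num' → T2
call_id=14: disposition='refused' → T0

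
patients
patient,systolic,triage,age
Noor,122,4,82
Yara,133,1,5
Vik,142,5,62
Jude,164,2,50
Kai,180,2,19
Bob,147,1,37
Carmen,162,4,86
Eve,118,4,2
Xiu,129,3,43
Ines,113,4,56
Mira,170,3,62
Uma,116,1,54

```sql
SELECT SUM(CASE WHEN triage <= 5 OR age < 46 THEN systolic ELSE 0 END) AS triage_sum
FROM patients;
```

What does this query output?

patient=Noor: ✓ → 122
patient=Yara: ✓ → 133
patient=Vik: ✓ → 142
patient=Jude: ✓ → 164
patient=Kai: ✓ → 180
patient=Bob: ✓ → 147
patient=Carmen: ✓ → 162
patient=Eve: ✓ → 118
patient=Xiu: ✓ → 129
patient=Ines: ✓ → 113
patient=Mira: ✓ → 170
patient=Uma: ✓ → 116
triage_sum = 122 + 133 + 142 + 164 + 180 + 147 + 162 + 118 + 129 + 113 + 170 + 116 = 1696

1696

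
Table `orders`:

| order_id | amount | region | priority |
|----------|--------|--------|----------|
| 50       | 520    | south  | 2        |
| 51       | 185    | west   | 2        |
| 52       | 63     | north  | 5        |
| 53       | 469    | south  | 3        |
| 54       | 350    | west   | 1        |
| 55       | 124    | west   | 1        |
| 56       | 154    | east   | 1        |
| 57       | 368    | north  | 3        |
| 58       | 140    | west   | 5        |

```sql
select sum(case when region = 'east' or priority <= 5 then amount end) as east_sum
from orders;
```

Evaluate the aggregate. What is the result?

2373

order_id=50: ✓ → 520
order_id=51: ✓ → 185
order_id=52: ✓ → 63
order_id=53: ✓ → 469
order_id=54: ✓ → 350
order_id=55: ✓ → 124
order_id=56: ✓ → 154
order_id=57: ✓ → 368
order_id=58: ✓ → 140
east_sum = 520 + 185 + 63 + 469 + 350 + 124 + 154 + 368 + 140 = 2373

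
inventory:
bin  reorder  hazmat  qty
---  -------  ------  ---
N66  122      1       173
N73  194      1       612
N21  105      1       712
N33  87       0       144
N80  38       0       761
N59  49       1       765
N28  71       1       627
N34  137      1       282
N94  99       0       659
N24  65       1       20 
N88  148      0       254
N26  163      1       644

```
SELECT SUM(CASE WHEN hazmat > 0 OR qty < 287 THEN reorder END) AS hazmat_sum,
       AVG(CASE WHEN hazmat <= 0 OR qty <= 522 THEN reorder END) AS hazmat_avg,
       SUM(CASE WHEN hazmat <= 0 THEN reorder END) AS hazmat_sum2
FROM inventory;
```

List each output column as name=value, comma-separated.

[hazmat_sum: hazmat > 0 OR qty < 287]
bin=N66: ✓ → 122
bin=N73: ✓ → 194
bin=N21: ✓ → 105
bin=N33: ✓ → 87
bin=N80: ✗
bin=N59: ✓ → 49
bin=N28: ✓ → 71
bin=N34: ✓ → 137
bin=N94: ✗
bin=N24: ✓ → 65
bin=N88: ✓ → 148
bin=N26: ✓ → 163
hazmat_sum = 122 + 194 + 105 + 87 + 49 + 71 + 137 + 65 + 148 + 163 = 1141
—
[hazmat_avg: hazmat <= 0 OR qty <= 522]
bin=N66: ✓ → 122
bin=N73: ✗
bin=N21: ✗
bin=N33: ✓ → 87
bin=N80: ✓ → 38
bin=N59: ✗
bin=N28: ✗
bin=N34: ✓ → 137
bin=N94: ✓ → 99
bin=N24: ✓ → 65
bin=N88: ✓ → 148
bin=N26: ✗
hazmat_avg = (122 + 87 + 38 + 137 + 99 + 65 + 148) / 7 = 99.4285714286
—
[hazmat_sum2: hazmat <= 0]
bin=N66: ✗
bin=N73: ✗
bin=N21: ✗
bin=N33: ✓ → 87
bin=N80: ✓ → 38
bin=N59: ✗
bin=N28: ✗
bin=N34: ✗
bin=N94: ✓ → 99
bin=N24: ✗
bin=N88: ✓ → 148
bin=N26: ✗
hazmat_sum2 = 87 + 38 + 99 + 148 = 372

hazmat_sum=1141, hazmat_avg=99.4285714286, hazmat_sum2=372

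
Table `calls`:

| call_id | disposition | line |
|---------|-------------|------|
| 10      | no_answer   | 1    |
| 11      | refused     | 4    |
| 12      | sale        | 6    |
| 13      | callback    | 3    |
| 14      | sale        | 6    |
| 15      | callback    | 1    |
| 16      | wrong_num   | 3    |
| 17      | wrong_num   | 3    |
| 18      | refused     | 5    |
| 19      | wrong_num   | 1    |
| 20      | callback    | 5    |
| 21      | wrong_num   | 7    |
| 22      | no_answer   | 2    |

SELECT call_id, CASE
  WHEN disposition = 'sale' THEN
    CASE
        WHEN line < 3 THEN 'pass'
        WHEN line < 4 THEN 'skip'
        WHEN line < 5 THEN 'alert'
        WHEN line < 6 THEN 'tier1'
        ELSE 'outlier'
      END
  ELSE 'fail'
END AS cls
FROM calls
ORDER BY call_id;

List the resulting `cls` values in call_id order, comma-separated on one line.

call_id=10: disposition='no_answer' → outer ELSE → fail
call_id=11: disposition='refused' → outer ELSE → fail
call_id=12: disposition='sale' → inner[ELSE] → outlier
call_id=13: disposition='callback' → outer ELSE → fail
call_id=14: disposition='sale' → inner[ELSE] → outlier
call_id=15: disposition='callback' → outer ELSE → fail
call_id=16: disposition='wrong_num' → outer ELSE → fail
call_id=17: disposition='wrong_num' → outer ELSE → fail
call_id=18: disposition='refused' → outer ELSE → fail
call_id=19: disposition='wrong_num' → outer ELSE → fail
call_id=20: disposition='callback' → outer ELSE → fail
call_id=21: disposition='wrong_num' → outer ELSE → fail
call_id=22: disposition='no_answer' → outer ELSE → fail

fail, fail, outlier, fail, outlier, fail, fail, fail, fail, fail, fail, fail, fail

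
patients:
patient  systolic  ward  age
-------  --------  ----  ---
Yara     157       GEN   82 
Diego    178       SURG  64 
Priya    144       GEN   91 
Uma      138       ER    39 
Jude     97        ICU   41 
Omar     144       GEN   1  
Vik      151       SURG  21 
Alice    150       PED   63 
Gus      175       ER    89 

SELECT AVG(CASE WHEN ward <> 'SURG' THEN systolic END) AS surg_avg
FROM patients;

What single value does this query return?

patient=Yara: ✓ → 157
patient=Diego: ✗
patient=Priya: ✓ → 144
patient=Uma: ✓ → 138
patient=Jude: ✓ → 97
patient=Omar: ✓ → 144
patient=Vik: ✗
patient=Alice: ✓ → 150
patient=Gus: ✓ → 175
surg_avg = (157 + 144 + 138 + 97 + 144 + 150 + 175) / 7 = 143.5714285714

143.5714285714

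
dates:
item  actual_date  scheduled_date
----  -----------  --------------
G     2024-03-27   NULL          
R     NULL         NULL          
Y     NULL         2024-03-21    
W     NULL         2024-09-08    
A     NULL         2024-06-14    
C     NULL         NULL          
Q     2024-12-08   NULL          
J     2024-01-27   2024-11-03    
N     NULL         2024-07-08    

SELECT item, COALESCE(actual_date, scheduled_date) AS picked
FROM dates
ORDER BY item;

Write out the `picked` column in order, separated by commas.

2024-06-14, NULL, 2024-03-27, 2024-01-27, 2024-07-08, 2024-12-08, NULL, 2024-09-08, 2024-03-21

item=A: actual_date=NULL, scheduled_date=2024-06-14 → 2024-06-14
item=C: actual_date=NULL, scheduled_date=NULL (all NULL) → NULL
item=G: actual_date=2024-03-27 → 2024-03-27
item=J: actual_date=2024-01-27 → 2024-01-27
item=N: actual_date=NULL, scheduled_date=2024-07-08 → 2024-07-08
item=Q: actual_date=2024-12-08 → 2024-12-08
item=R: actual_date=NULL, scheduled_date=NULL (all NULL) → NULL
item=W: actual_date=NULL, scheduled_date=2024-09-08 → 2024-09-08
item=Y: actual_date=NULL, scheduled_date=2024-03-21 → 2024-03-21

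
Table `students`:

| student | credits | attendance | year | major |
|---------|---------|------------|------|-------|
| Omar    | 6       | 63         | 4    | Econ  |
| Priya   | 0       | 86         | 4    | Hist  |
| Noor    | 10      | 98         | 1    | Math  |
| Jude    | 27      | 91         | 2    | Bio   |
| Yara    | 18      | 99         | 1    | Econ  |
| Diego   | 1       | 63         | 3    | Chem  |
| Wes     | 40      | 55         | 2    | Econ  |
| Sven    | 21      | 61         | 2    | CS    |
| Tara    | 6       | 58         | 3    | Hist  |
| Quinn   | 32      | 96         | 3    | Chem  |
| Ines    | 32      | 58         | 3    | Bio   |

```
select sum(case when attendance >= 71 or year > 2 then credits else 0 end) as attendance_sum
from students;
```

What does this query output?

student=Omar: ✓ → 6
student=Priya: ✓ → 0
student=Noor: ✓ → 10
student=Jude: ✓ → 27
student=Yara: ✓ → 18
student=Diego: ✓ → 1
student=Wes: ✗
student=Sven: ✗
student=Tara: ✓ → 6
student=Quinn: ✓ → 32
student=Ines: ✓ → 32
attendance_sum = 6 + 10 + 27 + 18 + 1 + 6 + 32 + 32 = 132

132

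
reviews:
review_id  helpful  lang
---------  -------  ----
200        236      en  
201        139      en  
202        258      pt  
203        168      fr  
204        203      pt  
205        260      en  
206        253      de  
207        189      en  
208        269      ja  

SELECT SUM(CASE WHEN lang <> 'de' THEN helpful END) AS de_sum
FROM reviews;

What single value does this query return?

1722

review_id=200: ✓ → 236
review_id=201: ✓ → 139
review_id=202: ✓ → 258
review_id=203: ✓ → 168
review_id=204: ✓ → 203
review_id=205: ✓ → 260
review_id=206: ✗
review_id=207: ✓ → 189
review_id=208: ✓ → 269
de_sum = 236 + 139 + 258 + 168 + 203 + 260 + 189 + 269 = 1722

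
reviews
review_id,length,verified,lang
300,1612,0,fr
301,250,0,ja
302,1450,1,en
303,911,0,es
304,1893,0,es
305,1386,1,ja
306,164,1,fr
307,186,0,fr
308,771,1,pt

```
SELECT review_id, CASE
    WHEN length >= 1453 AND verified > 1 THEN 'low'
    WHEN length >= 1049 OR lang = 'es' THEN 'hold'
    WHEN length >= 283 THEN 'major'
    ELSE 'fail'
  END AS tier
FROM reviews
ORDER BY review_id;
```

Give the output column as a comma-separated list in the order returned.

review_id=300: length >= 1049 OR lang = 'es' → hold
review_id=301: ELSE → fail
review_id=302: length >= 1049 OR lang = 'es' → hold
review_id=303: length >= 1049 OR lang = 'es' → hold
review_id=304: length >= 1049 OR lang = 'es' → hold
review_id=305: length >= 1049 OR lang = 'es' → hold
review_id=306: ELSE → fail
review_id=307: ELSE → fail
review_id=308: length >= 283 → major

hold, fail, hold, hold, hold, hold, fail, fail, major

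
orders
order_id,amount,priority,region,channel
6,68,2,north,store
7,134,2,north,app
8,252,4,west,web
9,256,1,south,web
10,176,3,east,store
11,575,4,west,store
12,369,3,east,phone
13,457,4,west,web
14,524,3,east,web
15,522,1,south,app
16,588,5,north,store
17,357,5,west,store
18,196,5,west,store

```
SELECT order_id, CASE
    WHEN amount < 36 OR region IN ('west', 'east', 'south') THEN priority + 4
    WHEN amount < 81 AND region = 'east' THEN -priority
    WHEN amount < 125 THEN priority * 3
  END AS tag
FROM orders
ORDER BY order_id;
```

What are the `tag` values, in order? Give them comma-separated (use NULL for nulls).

6, NULL, 8, 5, 7, 8, 7, 8, 7, 5, NULL, 9, 9

order_id=6: amount < 125 → 6
order_id=7: (no match → NULL) → NULL
order_id=8: amount < 36 OR region IN ('west', 'east', 'south') → 8
order_id=9: amount < 36 OR region IN ('west', 'east', 'south') → 5
order_id=10: amount < 36 OR region IN ('west', 'east', 'south') → 7
order_id=11: amount < 36 OR region IN ('west', 'east', 'south') → 8
order_id=12: amount < 36 OR region IN ('west', 'east', 'south') → 7
order_id=13: amount < 36 OR region IN ('west', 'east', 'south') → 8
order_id=14: amount < 36 OR region IN ('west', 'east', 'south') → 7
order_id=15: amount < 36 OR region IN ('west', 'east', 'south') → 5
order_id=16: (no match → NULL) → NULL
order_id=17: amount < 36 OR region IN ('west', 'east', 'south') → 9
order_id=18: amount < 36 OR region IN ('west', 'east', 'south') → 9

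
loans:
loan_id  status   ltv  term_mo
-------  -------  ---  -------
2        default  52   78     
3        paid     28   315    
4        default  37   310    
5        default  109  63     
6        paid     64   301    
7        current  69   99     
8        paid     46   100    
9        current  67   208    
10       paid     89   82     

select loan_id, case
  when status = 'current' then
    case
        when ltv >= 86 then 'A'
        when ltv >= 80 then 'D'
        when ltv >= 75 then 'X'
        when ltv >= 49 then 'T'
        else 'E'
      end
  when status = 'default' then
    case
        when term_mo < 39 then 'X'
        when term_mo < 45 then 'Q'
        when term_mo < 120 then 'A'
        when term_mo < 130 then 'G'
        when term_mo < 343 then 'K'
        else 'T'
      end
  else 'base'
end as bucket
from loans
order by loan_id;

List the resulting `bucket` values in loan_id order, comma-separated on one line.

A, base, K, A, base, T, base, T, base

loan_id=2: status='default' → inner[term_mo < 120] → A
loan_id=3: status='paid' → outer ELSE → base
loan_id=4: status='default' → inner[term_mo < 343] → K
loan_id=5: status='default' → inner[term_mo < 120] → A
loan_id=6: status='paid' → outer ELSE → base
loan_id=7: status='current' → inner[ltv >= 49] → T
loan_id=8: status='paid' → outer ELSE → base
loan_id=9: status='current' → inner[ltv >= 49] → T
loan_id=10: status='paid' → outer ELSE → base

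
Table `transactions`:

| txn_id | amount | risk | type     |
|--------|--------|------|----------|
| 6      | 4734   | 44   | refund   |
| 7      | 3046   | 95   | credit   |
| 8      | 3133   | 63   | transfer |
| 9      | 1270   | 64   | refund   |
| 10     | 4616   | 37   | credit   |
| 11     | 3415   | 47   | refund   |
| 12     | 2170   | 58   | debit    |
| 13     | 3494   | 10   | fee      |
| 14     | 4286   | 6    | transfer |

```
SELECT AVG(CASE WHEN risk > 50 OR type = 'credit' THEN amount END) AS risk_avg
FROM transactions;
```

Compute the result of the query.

txn_id=6: ✗
txn_id=7: ✓ → 3046
txn_id=8: ✓ → 3133
txn_id=9: ✓ → 1270
txn_id=10: ✓ → 4616
txn_id=11: ✗
txn_id=12: ✓ → 2170
txn_id=13: ✗
txn_id=14: ✗
risk_avg = (3046 + 3133 + 1270 + 4616 + 2170) / 5 = 2847

2847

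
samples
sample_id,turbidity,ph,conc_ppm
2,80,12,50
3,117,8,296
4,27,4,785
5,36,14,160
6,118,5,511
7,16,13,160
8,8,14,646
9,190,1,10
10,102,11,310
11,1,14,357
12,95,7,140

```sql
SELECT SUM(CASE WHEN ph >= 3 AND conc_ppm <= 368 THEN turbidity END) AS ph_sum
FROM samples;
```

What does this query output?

447

sample_id=2: ✓ → 80
sample_id=3: ✓ → 117
sample_id=4: ✗
sample_id=5: ✓ → 36
sample_id=6: ✗
sample_id=7: ✓ → 16
sample_id=8: ✗
sample_id=9: ✗
sample_id=10: ✓ → 102
sample_id=11: ✓ → 1
sample_id=12: ✓ → 95
ph_sum = 80 + 117 + 36 + 16 + 102 + 1 + 95 = 447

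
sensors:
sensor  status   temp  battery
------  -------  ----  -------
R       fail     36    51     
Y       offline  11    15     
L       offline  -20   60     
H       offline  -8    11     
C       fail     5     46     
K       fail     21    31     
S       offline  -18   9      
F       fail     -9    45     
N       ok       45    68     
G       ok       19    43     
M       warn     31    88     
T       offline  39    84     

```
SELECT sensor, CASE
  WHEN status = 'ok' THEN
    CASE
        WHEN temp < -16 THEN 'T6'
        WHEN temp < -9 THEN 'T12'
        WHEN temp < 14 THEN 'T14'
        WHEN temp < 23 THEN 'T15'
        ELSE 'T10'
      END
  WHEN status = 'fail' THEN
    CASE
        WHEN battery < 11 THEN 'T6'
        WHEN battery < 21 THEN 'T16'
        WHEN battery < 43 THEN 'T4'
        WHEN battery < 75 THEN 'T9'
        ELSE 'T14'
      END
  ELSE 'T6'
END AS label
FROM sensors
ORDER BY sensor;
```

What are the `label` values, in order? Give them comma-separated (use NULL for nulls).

T9, T9, T15, T6, T4, T6, T6, T10, T9, T6, T6, T6

sensor=C: status='fail' → inner[battery < 75] → T9
sensor=F: status='fail' → inner[battery < 75] → T9
sensor=G: status='ok' → inner[temp < 23] → T15
sensor=H: status='offline' → outer ELSE → T6
sensor=K: status='fail' → inner[battery < 43] → T4
sensor=L: status='offline' → outer ELSE → T6
sensor=M: status='warn' → outer ELSE → T6
sensor=N: status='ok' → inner[ELSE] → T10
sensor=R: status='fail' → inner[battery < 75] → T9
sensor=S: status='offline' → outer ELSE → T6
sensor=T: status='offline' → outer ELSE → T6
sensor=Y: status='offline' → outer ELSE → T6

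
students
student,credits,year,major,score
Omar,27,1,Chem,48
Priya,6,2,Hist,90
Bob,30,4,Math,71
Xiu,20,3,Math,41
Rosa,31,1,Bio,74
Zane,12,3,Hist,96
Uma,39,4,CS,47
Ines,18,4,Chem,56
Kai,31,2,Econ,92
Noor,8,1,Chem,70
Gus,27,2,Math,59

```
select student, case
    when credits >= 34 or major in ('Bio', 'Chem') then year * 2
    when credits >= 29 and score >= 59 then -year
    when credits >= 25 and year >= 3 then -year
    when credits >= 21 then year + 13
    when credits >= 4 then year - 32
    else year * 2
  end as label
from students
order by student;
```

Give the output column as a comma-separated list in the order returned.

-4, 15, 8, -2, 2, 2, -30, 2, 8, -29, -29

student=Bob: credits >= 29 and score >= 59 → -4
student=Gus: credits >= 21 → 15
student=Ines: credits >= 34 or major in ('Bio', 'Chem') → 8
student=Kai: credits >= 29 and score >= 59 → -2
student=Noor: credits >= 34 or major in ('Bio', 'Chem') → 2
student=Omar: credits >= 34 or major in ('Bio', 'Chem') → 2
student=Priya: credits >= 4 → -30
student=Rosa: credits >= 34 or major in ('Bio', 'Chem') → 2
student=Uma: credits >= 34 or major in ('Bio', 'Chem') → 8
student=Xiu: credits >= 4 → -29
student=Zane: credits >= 4 → -29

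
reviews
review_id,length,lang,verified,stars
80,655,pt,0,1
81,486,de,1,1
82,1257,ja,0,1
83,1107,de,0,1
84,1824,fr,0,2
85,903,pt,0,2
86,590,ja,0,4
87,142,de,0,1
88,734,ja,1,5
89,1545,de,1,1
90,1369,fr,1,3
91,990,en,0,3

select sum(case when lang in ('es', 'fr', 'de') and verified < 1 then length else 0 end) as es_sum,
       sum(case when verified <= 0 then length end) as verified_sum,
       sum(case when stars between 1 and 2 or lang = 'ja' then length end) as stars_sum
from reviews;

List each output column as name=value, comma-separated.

[es_sum: lang in ('es', 'fr', 'de') and verified < 1]
review_id=80: ✗
review_id=81: ✗
review_id=82: ✗
review_id=83: ✓ → 1107
review_id=84: ✓ → 1824
review_id=85: ✗
review_id=86: ✗
review_id=87: ✓ → 142
review_id=88: ✗
review_id=89: ✗
review_id=90: ✗
review_id=91: ✗
es_sum = 1107 + 1824 + 142 = 3073
—
[verified_sum: verified <= 0]
review_id=80: ✓ → 655
review_id=81: ✗
review_id=82: ✓ → 1257
review_id=83: ✓ → 1107
review_id=84: ✓ → 1824
review_id=85: ✓ → 903
review_id=86: ✓ → 590
review_id=87: ✓ → 142
review_id=88: ✗
review_id=89: ✗
review_id=90: ✗
review_id=91: ✓ → 990
verified_sum = 655 + 1257 + 1107 + 1824 + 903 + 590 + 142 + 990 = 7468
—
[stars_sum: stars between 1 and 2 or lang = 'ja']
review_id=80: ✓ → 655
review_id=81: ✓ → 486
review_id=82: ✓ → 1257
review_id=83: ✓ → 1107
review_id=84: ✓ → 1824
review_id=85: ✓ → 903
review_id=86: ✓ → 590
review_id=87: ✓ → 142
review_id=88: ✓ → 734
review_id=89: ✓ → 1545
review_id=90: ✗
review_id=91: ✗
stars_sum = 655 + 486 + 1257 + 1107 + 1824 + 903 + 590 + 142 + 734 + 1545 = 9243

es_sum=3073, verified_sum=7468, stars_sum=9243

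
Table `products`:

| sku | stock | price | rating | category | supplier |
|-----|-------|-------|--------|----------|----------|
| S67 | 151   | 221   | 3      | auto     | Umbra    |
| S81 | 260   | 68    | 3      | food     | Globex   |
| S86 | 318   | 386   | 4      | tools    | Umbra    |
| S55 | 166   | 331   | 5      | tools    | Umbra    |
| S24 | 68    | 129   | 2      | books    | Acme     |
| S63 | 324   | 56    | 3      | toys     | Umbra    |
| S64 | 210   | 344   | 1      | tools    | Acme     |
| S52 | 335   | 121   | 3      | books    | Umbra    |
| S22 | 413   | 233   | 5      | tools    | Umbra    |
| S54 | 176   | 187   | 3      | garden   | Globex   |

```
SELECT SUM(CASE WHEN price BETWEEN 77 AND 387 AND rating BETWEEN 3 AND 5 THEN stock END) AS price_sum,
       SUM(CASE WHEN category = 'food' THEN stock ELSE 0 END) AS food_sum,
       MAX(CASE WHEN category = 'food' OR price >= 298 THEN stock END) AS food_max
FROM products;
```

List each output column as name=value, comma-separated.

[price_sum: price BETWEEN 77 AND 387 AND rating BETWEEN 3 AND 5]
sku=S67: ✓ → 151
sku=S81: ✗
sku=S86: ✓ → 318
sku=S55: ✓ → 166
sku=S24: ✗
sku=S63: ✗
sku=S64: ✗
sku=S52: ✓ → 335
sku=S22: ✓ → 413
sku=S54: ✓ → 176
price_sum = 151 + 318 + 166 + 335 + 413 + 176 = 1559
—
[food_sum: category = 'food']
sku=S67: ✗
sku=S81: ✓ → 260
sku=S86: ✗
sku=S55: ✗
sku=S24: ✗
sku=S63: ✗
sku=S64: ✗
sku=S52: ✗
sku=S22: ✗
sku=S54: ✗
food_sum = 260
—
[food_max: category = 'food' OR price >= 298]
sku=S67: ✗
sku=S81: ✓ → 260
sku=S86: ✓ → 318
sku=S55: ✓ → 166
sku=S24: ✗
sku=S63: ✗
sku=S64: ✓ → 210
sku=S52: ✗
sku=S22: ✗
sku=S54: ✗
food_max = MAX(260, 318, 166, 210) = 318

price_sum=1559, food_sum=260, food_max=318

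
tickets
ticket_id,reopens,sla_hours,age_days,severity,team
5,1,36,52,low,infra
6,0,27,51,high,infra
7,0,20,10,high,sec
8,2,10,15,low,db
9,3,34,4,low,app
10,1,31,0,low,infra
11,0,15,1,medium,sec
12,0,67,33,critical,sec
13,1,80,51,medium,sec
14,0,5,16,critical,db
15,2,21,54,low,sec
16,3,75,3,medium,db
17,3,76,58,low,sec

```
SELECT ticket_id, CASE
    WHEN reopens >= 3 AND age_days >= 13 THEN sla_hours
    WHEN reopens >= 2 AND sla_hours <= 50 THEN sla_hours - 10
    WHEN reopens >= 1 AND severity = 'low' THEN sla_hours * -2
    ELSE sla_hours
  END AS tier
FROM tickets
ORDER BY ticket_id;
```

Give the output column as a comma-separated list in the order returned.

-72, 27, 20, 0, 24, -62, 15, 67, 80, 5, 11, 75, 76

ticket_id=5: reopens >= 1 AND severity = 'low' → -72
ticket_id=6: ELSE → 27
ticket_id=7: ELSE → 20
ticket_id=8: reopens >= 2 AND sla_hours <= 50 → 0
ticket_id=9: reopens >= 2 AND sla_hours <= 50 → 24
ticket_id=10: reopens >= 1 AND severity = 'low' → -62
ticket_id=11: ELSE → 15
ticket_id=12: ELSE → 67
ticket_id=13: ELSE → 80
ticket_id=14: ELSE → 5
ticket_id=15: reopens >= 2 AND sla_hours <= 50 → 11
ticket_id=16: ELSE → 75
ticket_id=17: reopens >= 3 AND age_days >= 13 → 76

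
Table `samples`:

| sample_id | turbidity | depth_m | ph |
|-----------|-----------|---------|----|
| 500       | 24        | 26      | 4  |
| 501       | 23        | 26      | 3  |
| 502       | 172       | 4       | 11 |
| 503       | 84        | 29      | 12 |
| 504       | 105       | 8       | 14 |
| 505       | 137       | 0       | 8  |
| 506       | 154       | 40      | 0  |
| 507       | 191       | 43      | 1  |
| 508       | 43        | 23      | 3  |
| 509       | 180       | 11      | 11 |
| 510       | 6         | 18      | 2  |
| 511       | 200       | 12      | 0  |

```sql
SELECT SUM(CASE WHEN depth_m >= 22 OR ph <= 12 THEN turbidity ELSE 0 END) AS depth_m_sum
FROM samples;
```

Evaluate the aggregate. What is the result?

1214

sample_id=500: ✓ → 24
sample_id=501: ✓ → 23
sample_id=502: ✓ → 172
sample_id=503: ✓ → 84
sample_id=504: ✗
sample_id=505: ✓ → 137
sample_id=506: ✓ → 154
sample_id=507: ✓ → 191
sample_id=508: ✓ → 43
sample_id=509: ✓ → 180
sample_id=510: ✓ → 6
sample_id=511: ✓ → 200
depth_m_sum = 24 + 23 + 172 + 84 + 137 + 154 + 191 + 43 + 180 + 6 + 200 = 1214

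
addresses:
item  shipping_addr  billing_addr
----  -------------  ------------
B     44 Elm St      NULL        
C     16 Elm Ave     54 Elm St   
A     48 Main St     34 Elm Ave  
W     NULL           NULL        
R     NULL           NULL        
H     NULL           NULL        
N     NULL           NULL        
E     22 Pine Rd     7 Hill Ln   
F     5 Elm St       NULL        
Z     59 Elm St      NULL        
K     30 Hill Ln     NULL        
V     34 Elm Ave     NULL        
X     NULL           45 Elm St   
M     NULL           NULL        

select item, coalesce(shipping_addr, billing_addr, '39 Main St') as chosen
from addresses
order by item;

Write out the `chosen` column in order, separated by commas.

48 Main St, 44 Elm St, 16 Elm Ave, 22 Pine Rd, 5 Elm St, 39 Main St, 30 Hill Ln, 39 Main St, 39 Main St, 39 Main St, 34 Elm Ave, 39 Main St, 45 Elm St, 59 Elm St

item=A: shipping_addr=48 Main St → 48 Main St
item=B: shipping_addr=44 Elm St → 44 Elm St
item=C: shipping_addr=16 Elm Ave → 16 Elm Ave
item=E: shipping_addr=22 Pine Rd → 22 Pine Rd
item=F: shipping_addr=5 Elm St → 5 Elm St
item=H: shipping_addr=NULL, billing_addr=NULL, → literal 39 Main St → 39 Main St
item=K: shipping_addr=30 Hill Ln → 30 Hill Ln
item=M: shipping_addr=NULL, billing_addr=NULL, → literal 39 Main St → 39 Main St
item=N: shipping_addr=NULL, billing_addr=NULL, → literal 39 Main St → 39 Main St
item=R: shipping_addr=NULL, billing_addr=NULL, → literal 39 Main St → 39 Main St
item=V: shipping_addr=34 Elm Ave → 34 Elm Ave
item=W: shipping_addr=NULL, billing_addr=NULL, → literal 39 Main St → 39 Main St
item=X: shipping_addr=NULL, billing_addr=45 Elm St → 45 Elm St
item=Z: shipping_addr=59 Elm St → 59 Elm St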